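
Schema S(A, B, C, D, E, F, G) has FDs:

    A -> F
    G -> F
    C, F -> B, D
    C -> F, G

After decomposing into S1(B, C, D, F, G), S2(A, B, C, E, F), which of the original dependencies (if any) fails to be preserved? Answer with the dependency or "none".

A → F lies within S2.
G → F lies within S1.
C, F → B, D lies within S1.
C → F, G lies within S1.
Every dependency is enforceable on the fragments, so the decomposition is dependency-preserving.

none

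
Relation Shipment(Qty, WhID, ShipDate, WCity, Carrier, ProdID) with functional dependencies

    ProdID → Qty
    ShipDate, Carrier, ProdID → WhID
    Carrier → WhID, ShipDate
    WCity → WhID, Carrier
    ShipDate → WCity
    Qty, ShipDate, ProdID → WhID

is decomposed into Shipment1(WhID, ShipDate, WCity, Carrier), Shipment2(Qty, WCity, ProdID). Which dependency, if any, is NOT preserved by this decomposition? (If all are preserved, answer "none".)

ProdID → Qty lies within Shipment2.
ShipDate, Carrier, ProdID → WhID: restricted closure across fragments reaches WhID.
Carrier → WhID, ShipDate lies within Shipment1.
WCity → WhID, Carrier lies within Shipment1.
ShipDate → WCity lies within Shipment1.
Qty, ShipDate, ProdID → WhID: restricted closure across fragments reaches WhID.
Every dependency is enforceable on the fragments, so the decomposition is dependency-preserving.

none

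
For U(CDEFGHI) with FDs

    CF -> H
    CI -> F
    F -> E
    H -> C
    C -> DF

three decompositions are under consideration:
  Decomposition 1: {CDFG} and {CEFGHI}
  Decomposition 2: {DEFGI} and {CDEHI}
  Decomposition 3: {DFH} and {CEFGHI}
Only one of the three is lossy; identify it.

Decomposition 2

Decomposition 1: common = {CFG}, closure = {CDEFGH} → lossless.
Decomposition 2: common = {DEI}, closure = {DEI} → lossy.
Decomposition 3: common = {FH}, closure = {CDEFH} → lossless.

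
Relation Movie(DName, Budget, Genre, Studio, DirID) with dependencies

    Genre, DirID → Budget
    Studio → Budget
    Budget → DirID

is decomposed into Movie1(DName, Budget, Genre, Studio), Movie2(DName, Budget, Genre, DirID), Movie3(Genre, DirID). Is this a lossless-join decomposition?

Chase test. Columns are DName, Budget, Genre, Studio, DirID; row i has aⱼ where attribute j ∈ Moviei, else bᵢⱼ.
Initial tableau (one row per fragment):
  row 1: a1 a2 a3 a4 b15
  row 2: a1 a2 a3 b24 a5
  row 3: b31 b32 a3 b34 a5
Rows 2 and 3 agree on Genre, DirID; apply Genre, DirID→Budget and equate their Budget entries.
Rows 1 and 2 agree on Budget; apply Budget→DirID and equate their DirID entries.
Row 1 is now all distinguished symbols — the join is lossless.

Yes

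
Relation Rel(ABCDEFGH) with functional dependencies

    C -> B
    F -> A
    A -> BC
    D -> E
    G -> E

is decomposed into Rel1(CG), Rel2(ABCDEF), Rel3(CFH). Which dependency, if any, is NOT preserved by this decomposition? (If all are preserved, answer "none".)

G -> E

Check G → E: no single fragment contains all of {EG}, and the restricted closure of {G} across the fragments never reaches {E}.
C → B is preserved.
F → A is preserved.
A → BC is preserved.
D → E is preserved.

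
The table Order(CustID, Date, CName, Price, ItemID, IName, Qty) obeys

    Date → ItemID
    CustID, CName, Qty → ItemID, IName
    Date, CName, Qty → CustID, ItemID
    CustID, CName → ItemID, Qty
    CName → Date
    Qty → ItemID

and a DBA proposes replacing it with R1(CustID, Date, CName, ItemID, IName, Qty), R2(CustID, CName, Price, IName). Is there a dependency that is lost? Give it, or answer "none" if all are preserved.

Date → ItemID lies within R1.
CustID, CName, Qty → ItemID, IName lies within R1.
Date, CName, Qty → CustID, ItemID lies within R1.
CustID, CName → ItemID, Qty lies within R1.
CName → Date lies within R1.
Qty → ItemID lies within R1.
Every dependency is enforceable on the fragments, so the decomposition is dependency-preserving.

none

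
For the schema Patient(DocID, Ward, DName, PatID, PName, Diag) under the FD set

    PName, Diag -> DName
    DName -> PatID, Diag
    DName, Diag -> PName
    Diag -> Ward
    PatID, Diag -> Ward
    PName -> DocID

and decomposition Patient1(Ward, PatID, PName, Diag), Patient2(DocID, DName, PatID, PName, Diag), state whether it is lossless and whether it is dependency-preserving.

Lossless test: (PatID, PName, Diag)⁺ = {DocID, Ward, DName, PatID, PName, Diag}, which contains all of one fragment — lossless.
Dependency preservation: every FD's attributes lie within a single fragment, so each can be enforced locally — preserved.

lossless and dependency-preserving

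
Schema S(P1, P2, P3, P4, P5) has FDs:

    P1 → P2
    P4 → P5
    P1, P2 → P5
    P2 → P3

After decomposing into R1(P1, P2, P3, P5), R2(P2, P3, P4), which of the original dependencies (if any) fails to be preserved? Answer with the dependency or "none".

P4 → P5

Check P4 → P5: no single fragment contains all of {P4, P5}, and the restricted closure of {P4} across the fragments never reaches {P5}.
P1 → P2 is preserved.
P1, P2 → P5 is preserved.
P2 → P3 is preserved.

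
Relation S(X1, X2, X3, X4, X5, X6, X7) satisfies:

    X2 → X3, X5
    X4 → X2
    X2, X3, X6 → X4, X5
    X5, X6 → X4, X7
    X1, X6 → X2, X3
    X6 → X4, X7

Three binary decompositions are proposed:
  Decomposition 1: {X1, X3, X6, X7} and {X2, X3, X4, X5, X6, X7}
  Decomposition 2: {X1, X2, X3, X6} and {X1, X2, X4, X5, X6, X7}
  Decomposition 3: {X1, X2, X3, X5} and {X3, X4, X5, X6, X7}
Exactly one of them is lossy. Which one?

Decomposition 1: common = {X3, X6, X7}, closure = {X2, X3, X4, X5, X6, X7} → lossless.
Decomposition 2: common = {X1, X2, X6}, closure = {X1, X2, X3, X4, X5, X6, X7} → lossless.
Decomposition 3: common = {X3, X5}, closure = {X3, X5} → lossy.

Decomposition 3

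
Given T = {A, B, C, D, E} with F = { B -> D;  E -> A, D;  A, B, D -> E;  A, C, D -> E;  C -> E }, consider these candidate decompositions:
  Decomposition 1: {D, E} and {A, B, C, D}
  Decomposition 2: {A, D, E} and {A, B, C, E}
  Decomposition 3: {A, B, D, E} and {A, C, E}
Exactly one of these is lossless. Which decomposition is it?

Decomposition 1: common = {D}, closure = {D} → lossy.
Decomposition 2: common = {A, E}, closure = {A, D, E} → lossless.
Decomposition 3: common = {A, E}, closure = {A, D, E} → lossy.

Decomposition 2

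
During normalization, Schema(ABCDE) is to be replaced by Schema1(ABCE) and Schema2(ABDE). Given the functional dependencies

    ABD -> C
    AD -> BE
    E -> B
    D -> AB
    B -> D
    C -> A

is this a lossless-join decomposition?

Yes

Common attributes: Schema1 ∩ Schema2 = {ABE}.
Closure of {ABE}: B → D applies, adding D; ABD → C applies, adding C. So (ABE)⁺ = {ABCDE}.
This closure contains every attribute of Schema1, so Schema1 ∩ Schema2 → Schema1. The join is lossless.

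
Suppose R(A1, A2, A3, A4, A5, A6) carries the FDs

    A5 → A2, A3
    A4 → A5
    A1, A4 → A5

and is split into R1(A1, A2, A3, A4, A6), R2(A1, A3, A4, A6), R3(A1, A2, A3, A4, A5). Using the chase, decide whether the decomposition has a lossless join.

Chase test. Columns are A1, A2, A3, A4, A5, A6; row i has aⱼ where attribute j ∈ Ri, else bᵢⱼ.
Initial tableau (one row per fragment):
  row 1: a1 a2 a3 a4 b15 a6
  row 2: a1 b22 a3 a4 b25 a6
  row 3: a1 a2 a3 a4 a5 b36
Rows 1 and 2 agree on A4; apply A4→A5 and equate their A5 entries.
Rows 1 and 3 agree on A4; apply A4→A5 and equate their A5 entries.
Rows 1 and 2 agree on A5; apply A5→A2, A3 and equate their A2, A3 entries.
Row 1 is now all distinguished symbols — the join is lossless.

Yes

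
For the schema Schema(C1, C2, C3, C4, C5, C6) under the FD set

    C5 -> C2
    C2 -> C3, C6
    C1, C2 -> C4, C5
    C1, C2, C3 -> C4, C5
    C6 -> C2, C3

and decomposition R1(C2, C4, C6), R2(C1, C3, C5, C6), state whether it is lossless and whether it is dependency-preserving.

lossy and not dependency-preserving

Lossless test: (C6)⁺ = {C2, C3, C6}, which is a superkey of neither fragment — lossy.
Dependency preservation: the restricted closure of {C1, C2} across the fragments never reaches {C4, C5}, so C1, C2 → C4, C5 cannot be enforced without a join — not preserved.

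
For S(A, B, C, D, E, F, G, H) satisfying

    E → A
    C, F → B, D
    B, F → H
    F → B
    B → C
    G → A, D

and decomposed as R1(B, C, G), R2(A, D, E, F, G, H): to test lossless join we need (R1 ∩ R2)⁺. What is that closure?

R1 ∩ R2 = {G}.
G → A, D applies, adding A, D
Closure: {A, D, G}.

A, D, G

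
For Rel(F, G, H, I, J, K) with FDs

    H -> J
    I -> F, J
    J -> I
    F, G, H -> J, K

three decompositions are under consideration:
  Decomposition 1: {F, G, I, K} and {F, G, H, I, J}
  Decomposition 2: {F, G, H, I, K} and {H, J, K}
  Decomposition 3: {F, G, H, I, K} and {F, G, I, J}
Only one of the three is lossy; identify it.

Decomposition 1

Decomposition 1: common = {F, G, I}, closure = {F, G, I, J} → lossy.
Decomposition 2: common = {H, K}, closure = {F, H, I, J, K} → lossless.
Decomposition 3: common = {F, G, I}, closure = {F, G, I, J} → lossless.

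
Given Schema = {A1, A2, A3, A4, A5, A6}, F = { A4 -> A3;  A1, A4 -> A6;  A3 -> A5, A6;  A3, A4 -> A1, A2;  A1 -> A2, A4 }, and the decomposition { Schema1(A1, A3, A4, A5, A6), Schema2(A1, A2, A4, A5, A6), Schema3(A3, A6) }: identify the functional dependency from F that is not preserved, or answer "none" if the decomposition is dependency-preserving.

A4 → A3 lies within Schema1.
A1, A4 → A6 lies within Schema1.
A3 → A5, A6 lies within Schema1.
A3, A4 → A1, A2: restricted closure across fragments reaches A1, A2.
A1 → A2, A4 lies within Schema2.
Every dependency is enforceable on the fragments, so the decomposition is dependency-preserving.

none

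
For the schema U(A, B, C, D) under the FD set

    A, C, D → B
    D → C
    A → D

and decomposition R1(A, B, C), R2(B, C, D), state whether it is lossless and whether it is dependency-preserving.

Lossless test: (B, C)⁺ = {B, C}, which is a superkey of neither fragment — lossy.
Dependency preservation: the restricted closure of {A} across the fragments never reaches {D}, so A → D cannot be enforced without a join — not preserved.

lossy and not dependency-preserving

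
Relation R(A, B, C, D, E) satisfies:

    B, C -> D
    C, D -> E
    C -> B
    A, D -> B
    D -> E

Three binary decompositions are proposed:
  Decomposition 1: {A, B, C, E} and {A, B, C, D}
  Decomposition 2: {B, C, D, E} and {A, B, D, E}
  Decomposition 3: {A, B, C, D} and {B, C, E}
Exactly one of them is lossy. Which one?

Decomposition 1: common = {A, B, C}, closure = {A, B, C, D, E} → lossless.
Decomposition 2: common = {B, D, E}, closure = {B, D, E} → lossy.
Decomposition 3: common = {B, C}, closure = {B, C, D, E} → lossless.

Decomposition 2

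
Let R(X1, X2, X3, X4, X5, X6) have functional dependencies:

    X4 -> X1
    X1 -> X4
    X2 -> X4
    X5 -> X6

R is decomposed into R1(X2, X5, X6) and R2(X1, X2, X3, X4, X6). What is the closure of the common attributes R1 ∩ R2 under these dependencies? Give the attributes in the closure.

R1 ∩ R2 = {X2, X6}.
X2 → X4 applies, adding X4
X4 → X1 applies, adding X1
Closure: {X1, X2, X4, X6}.

X1, X2, X4, X6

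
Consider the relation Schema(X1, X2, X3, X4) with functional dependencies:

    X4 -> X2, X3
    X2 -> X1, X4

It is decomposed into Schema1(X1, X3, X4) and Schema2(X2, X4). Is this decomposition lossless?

Common attributes: Schema1 ∩ Schema2 = {X4}.
Closure of {X4}: X4 → X2, X3 applies, adding X2, X3; X2 → X1, X4 applies, adding X1. So (X4)⁺ = {X1, X2, X3, X4}.
This closure contains every attribute of Schema1, so Schema1 ∩ Schema2 → Schema1. The join is lossless.

Yes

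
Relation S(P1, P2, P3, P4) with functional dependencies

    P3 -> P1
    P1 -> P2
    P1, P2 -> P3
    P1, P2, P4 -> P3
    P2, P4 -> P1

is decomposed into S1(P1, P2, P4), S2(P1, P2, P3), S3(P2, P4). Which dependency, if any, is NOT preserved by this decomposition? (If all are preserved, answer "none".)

none

P3 → P1 lies within S2.
P1 → P2 lies within S1.
P1, P2 → P3 lies within S2.
P1, P2, P4 → P3: restricted closure across fragments reaches P3.
P2, P4 → P1 lies within S1.
Every dependency is enforceable on the fragments, so the decomposition is dependency-preserving.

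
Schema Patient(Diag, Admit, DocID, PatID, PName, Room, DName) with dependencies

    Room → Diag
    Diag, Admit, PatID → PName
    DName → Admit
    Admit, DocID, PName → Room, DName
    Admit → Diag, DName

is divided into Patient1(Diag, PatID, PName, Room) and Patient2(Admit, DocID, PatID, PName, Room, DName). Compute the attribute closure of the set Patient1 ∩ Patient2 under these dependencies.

Patient1 ∩ Patient2 = {PatID, PName, Room}.
Room → Diag applies, adding Diag
Closure: {Diag, PatID, PName, Room}.

Diag, PatID, PName, Room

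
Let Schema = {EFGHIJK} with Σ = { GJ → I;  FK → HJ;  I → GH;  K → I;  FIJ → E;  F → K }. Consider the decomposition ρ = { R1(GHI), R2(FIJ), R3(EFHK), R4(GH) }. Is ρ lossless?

Yes

Chase test. Columns are EFGHIJK; row i has aⱼ where attribute j ∈ Ri, else bᵢⱼ.
Initial tableau (one row per fragment):
  row 1: b11 b12 a3 a4 a5 b16 b17
  row 2: b21 a2 b23 b24 a5 a6 b27
  row 3: a1 a2 b33 a4 b35 b36 a7
  row 4: b41 b42 a3 a4 b45 b46 b47
Rows 1 and 2 agree on I; apply I→GH and equate their GH entries.
Rows 2 and 3 agree on F; apply F→K and equate their K entries.
Rows 2 and 3 agree on FK; apply FK→HJ and equate their HJ entries.
Rows 2 and 3 agree on K; apply K→I and equate their I entries.
Rows 2 and 3 agree on FIJ; apply FIJ→E and equate their E entries.
Rows 1 and 3 agree on I; apply I→GH and equate their GH entries.
Row 2 is now all distinguished symbols — the join is lossless.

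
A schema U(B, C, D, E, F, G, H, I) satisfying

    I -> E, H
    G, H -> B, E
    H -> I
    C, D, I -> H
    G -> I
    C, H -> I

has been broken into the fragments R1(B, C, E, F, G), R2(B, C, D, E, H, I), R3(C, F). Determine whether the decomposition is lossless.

Chase test. Columns are B, C, D, E, F, G, H, I; row i has aⱼ where attribute j ∈ Ri, else bᵢⱼ.
Initial tableau (one row per fragment):
  row 1: a1 a2 b13 a4 a5 a6 b17 b18
  row 2: a1 a2 a3 a4 b25 b26 a7 a8
  row 3: b31 a2 b33 b34 a5 b36 b37 b38
No row becomes fully distinguished — the join is lossy.

No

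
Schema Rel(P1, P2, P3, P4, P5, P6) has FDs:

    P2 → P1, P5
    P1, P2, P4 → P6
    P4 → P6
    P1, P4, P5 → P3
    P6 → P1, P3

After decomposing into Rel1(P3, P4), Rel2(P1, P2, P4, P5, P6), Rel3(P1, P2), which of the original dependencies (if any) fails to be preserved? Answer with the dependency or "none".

P6 → P1, P3

Check P6 → P1, P3: no single fragment contains all of {P1, P3, P6}, and the restricted closure of {P6} across the fragments never reaches {P1, P3}.
P2 → P1, P5 is preserved.
P1, P2, P4 → P6 is preserved.
P4 → P6 is preserved.
P1, P4, P5 → P3 is preserved.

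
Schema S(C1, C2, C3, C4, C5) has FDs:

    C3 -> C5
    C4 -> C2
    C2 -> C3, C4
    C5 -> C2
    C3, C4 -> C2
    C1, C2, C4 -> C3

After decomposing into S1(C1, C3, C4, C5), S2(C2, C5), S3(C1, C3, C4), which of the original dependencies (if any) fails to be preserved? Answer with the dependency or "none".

none

C3 → C5 lies within S1.
C4 → C2: restricted closure across fragments reaches C2.
C2 → C3, C4: restricted closure across fragments reaches C3, C4.
C5 → C2 lies within S2.
C3, C4 → C2: restricted closure across fragments reaches C2.
C1, C2, C4 → C3: restricted closure across fragments reaches C3.
Every dependency is enforceable on the fragments, so the decomposition is dependency-preserving.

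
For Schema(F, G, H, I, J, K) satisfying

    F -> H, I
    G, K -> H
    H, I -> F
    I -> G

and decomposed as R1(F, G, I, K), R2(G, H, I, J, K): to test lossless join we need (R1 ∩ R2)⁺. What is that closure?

R1 ∩ R2 = {G, I, K}.
G, K → H applies, adding H
H, I → F applies, adding F
Closure: {F, G, H, I, K}.

F, G, H, I, K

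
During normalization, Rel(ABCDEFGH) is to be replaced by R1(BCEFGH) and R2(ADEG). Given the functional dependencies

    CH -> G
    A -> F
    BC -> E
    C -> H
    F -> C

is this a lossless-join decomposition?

Common attributes: R1 ∩ R2 = {EG}.
No dependency enlarges {EG}, so (EG)⁺ = {EG}.
The closure contains neither all of R1 = {BCEFGH} nor all of R2 = {ADEG}, so the common attributes are not a superkey of either fragment. The join is lossy.

No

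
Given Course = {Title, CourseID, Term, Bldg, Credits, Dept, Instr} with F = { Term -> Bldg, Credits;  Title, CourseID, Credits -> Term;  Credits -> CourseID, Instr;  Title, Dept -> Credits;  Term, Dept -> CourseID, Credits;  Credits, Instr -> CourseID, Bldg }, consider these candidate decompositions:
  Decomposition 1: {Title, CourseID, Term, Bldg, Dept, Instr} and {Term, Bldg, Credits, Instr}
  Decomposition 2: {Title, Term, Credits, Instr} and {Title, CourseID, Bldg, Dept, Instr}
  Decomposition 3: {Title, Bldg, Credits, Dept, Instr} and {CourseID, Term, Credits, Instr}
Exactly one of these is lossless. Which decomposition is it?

Decomposition 1: common = {Term, Bldg, Instr}, closure = {CourseID, Term, Bldg, Credits, Instr} → lossless.
Decomposition 2: common = {Title, Instr}, closure = {Title, Instr} → lossy.
Decomposition 3: common = {Credits, Instr}, closure = {CourseID, Bldg, Credits, Instr} → lossy.

Decomposition 1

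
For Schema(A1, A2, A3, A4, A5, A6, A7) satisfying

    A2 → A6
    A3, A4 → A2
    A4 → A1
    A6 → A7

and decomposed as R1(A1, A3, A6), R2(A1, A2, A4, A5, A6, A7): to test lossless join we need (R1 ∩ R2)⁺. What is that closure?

A1, A6, A7

R1 ∩ R2 = {A1, A6}.
A6 → A7 applies, adding A7
Closure: {A1, A6, A7}.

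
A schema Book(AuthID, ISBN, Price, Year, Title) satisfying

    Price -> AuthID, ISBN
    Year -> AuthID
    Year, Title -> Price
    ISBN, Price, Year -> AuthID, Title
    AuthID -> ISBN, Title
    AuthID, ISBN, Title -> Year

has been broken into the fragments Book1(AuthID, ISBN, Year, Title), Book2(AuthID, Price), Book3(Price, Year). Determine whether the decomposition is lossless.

Chase test. Columns are AuthID, ISBN, Price, Year, Title; row i has aⱼ where attribute j ∈ Booki, else bᵢⱼ.
Initial tableau (one row per fragment):
  row 1: a1 a2 b13 a4 a5
  row 2: a1 b22 a3 b24 b25
  row 3: b31 b32 a3 a4 b35
Rows 2 and 3 agree on Price; apply Price→AuthID, ISBN and equate their AuthID, ISBN entries.
Rows 1 and 2 agree on AuthID; apply AuthID→ISBN, Title and equate their ISBN, Title entries.
Rows 1 and 3 agree on AuthID; apply AuthID→ISBN, Title and equate their ISBN, Title entries.
Rows 1 and 2 agree on AuthID, ISBN, Title; apply AuthID, ISBN, Title→Year and equate their Year entries.
Rows 1 and 2 agree on Year, Title; apply Year, Title→Price and equate their Price entries.
Row 1 is now all distinguished symbols — the join is lossless.

Yes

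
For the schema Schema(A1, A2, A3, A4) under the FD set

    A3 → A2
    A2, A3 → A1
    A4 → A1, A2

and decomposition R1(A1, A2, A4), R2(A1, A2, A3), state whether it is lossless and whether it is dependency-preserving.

Lossless test: (A1, A2)⁺ = {A1, A2}, which is a superkey of neither fragment — lossy.
Dependency preservation: every FD's attributes lie within a single fragment, so each can be enforced locally — preserved.

lossy but dependency-preserving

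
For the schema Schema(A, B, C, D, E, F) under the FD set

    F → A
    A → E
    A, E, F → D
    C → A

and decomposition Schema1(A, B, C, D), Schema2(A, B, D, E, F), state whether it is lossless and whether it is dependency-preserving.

Lossless test: (A, B, D)⁺ = {A, B, D, E}, which is a superkey of neither fragment — lossy.
Dependency preservation: every FD's attributes lie within a single fragment, so each can be enforced locally — preserved.

lossy but dependency-preserving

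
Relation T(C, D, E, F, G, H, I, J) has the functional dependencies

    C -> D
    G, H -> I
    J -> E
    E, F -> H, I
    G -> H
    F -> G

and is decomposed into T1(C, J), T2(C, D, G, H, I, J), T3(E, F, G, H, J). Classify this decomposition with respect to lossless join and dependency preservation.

lossy but dependency-preserving

Lossless test (chase): Rows 1 and 2 agree on C; apply C→D and equate their D entries. Rows 2 and 3 agree on G, H; apply G, H→I and equate their I entries. Rows 1 and 2 agree on J; apply J→E and equate their E entries. Rows 1 and 3 agree on J; apply J→E and equate their E entries. No row becomes fully distinguished — the join is lossy.
Dependency preservation: E, F → H, I is not contained in any single fragment, but the restricted closure of its left-hand side across the fragments still reaches the right-hand side; the remaining FDs each lie inside some fragment. All dependencies are preserved.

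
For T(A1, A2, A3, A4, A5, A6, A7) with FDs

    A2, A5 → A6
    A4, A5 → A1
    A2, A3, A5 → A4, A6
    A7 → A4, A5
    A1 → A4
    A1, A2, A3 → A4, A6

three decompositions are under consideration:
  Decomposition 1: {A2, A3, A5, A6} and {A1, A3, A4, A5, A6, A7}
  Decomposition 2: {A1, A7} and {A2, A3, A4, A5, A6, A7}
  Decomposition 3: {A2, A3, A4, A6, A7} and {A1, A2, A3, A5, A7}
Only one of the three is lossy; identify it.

Decomposition 1: common = {A3, A5, A6}, closure = {A3, A5, A6} → lossy.
Decomposition 2: common = {A7}, closure = {A1, A4, A5, A7} → lossless.
Decomposition 3: common = {A2, A3, A7}, closure = {A1, A2, A3, A4, A5, A6, A7} → lossless.

Decomposition 1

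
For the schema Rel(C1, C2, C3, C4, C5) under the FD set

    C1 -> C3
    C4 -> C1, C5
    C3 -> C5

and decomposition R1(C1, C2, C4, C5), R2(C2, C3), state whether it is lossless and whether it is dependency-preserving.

Lossless test: (C2)⁺ = {C2}, which is a superkey of neither fragment — lossy.
Dependency preservation: the restricted closure of {C1} across the fragments never reaches {C3}, so C1 → C3 cannot be enforced without a join — not preserved.

lossy and not dependency-preserving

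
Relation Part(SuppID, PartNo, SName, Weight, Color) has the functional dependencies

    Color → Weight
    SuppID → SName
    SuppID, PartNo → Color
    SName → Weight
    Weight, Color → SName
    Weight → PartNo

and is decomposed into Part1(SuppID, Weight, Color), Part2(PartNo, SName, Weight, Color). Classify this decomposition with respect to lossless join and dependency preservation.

Lossless test: (Weight, Color)⁺ = {PartNo, SName, Weight, Color}, which contains all of one fragment — lossless.
Dependency preservation: SuppID → SName; SuppID, PartNo → Color are not contained in any single fragment, but the restricted closure of each left-hand side across the fragments still reaches the right-hand side; the remaining FDs each lie inside some fragment. All dependencies are preserved.

lossless and dependency-preserving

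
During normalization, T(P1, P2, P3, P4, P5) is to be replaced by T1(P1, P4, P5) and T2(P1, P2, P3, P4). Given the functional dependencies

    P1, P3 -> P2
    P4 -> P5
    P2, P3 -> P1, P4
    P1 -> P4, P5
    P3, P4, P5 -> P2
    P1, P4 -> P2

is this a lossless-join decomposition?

Yes

Common attributes: T1 ∩ T2 = {P1, P4}.
Closure of {P1, P4}: P4 → P5 applies, adding P5; P1, P4 → P2 applies, adding P2. So (P1, P4)⁺ = {P1, P2, P4, P5}.
This closure contains every attribute of T1, so T1 ∩ T2 → T1. The join is lossless.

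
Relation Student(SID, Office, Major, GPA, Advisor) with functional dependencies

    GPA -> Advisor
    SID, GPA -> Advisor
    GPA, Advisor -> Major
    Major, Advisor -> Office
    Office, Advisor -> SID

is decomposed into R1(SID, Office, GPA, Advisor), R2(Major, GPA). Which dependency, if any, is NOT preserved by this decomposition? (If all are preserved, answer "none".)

Check Major, Advisor → Office: no single fragment contains all of {Office, Major, Advisor}, and the restricted closure of {Major, Advisor} across the fragments never reaches {Office}.
GPA → Advisor is preserved.
SID, GPA → Advisor is preserved.
GPA, Advisor → Major is preserved.
Office, Advisor → SID is preserved.

Major, Advisor -> Office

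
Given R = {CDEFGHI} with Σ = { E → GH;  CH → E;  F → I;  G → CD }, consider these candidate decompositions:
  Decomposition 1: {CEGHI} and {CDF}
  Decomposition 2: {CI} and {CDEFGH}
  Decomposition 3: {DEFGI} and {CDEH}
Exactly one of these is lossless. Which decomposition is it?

Decomposition 1: common = {C}, closure = {C} → lossy.
Decomposition 2: common = {C}, closure = {C} → lossy.
Decomposition 3: common = {DE}, closure = {CDEGH} → lossless.

Decomposition 3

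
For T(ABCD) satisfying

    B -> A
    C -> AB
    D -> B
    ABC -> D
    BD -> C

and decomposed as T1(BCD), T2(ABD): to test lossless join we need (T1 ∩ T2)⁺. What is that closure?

ABCD

T1 ∩ T2 = {BD}.
B → A applies, adding A
BD → C applies, adding C
Closure: {ABCD}.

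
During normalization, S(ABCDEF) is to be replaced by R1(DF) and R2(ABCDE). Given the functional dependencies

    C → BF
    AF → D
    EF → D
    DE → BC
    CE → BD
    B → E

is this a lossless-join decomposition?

Common attributes: R1 ∩ R2 = {D}.
No dependency enlarges {D}, so (D)⁺ = {D}.
The closure contains neither all of R1 = {DF} nor all of R2 = {ABCDE}, so the common attributes are not a superkey of either fragment. The join is lossy.

No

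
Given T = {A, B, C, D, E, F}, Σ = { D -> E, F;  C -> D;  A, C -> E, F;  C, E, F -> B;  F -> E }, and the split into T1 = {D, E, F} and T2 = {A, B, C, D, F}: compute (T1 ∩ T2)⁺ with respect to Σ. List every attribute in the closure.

D, E, F

T1 ∩ T2 = {D, F}.
D → E, F applies, adding E
Closure: {D, E, F}.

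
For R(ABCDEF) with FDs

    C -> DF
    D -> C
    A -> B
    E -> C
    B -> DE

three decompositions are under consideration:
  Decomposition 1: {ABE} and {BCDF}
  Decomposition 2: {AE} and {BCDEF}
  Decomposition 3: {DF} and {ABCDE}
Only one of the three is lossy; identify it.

Decomposition 2

Decomposition 1: common = {B}, closure = {BCDEF} → lossless.
Decomposition 2: common = {E}, closure = {CDEF} → lossy.
Decomposition 3: common = {D}, closure = {CDF} → lossless.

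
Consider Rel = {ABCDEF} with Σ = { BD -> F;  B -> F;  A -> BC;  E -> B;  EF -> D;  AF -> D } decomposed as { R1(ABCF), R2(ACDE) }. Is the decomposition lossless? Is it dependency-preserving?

lossless but not dependency-preserving

Lossless test: (AC)⁺ = {ABCDF}, which contains all of one fragment — lossless.
Dependency preservation: the restricted closure of {E} across the fragments never reaches {B}, so E → B cannot be enforced without a join — not preserved.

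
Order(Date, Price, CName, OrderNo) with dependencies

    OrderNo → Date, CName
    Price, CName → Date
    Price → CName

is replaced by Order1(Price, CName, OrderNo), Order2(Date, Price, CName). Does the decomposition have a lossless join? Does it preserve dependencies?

lossless but not dependency-preserving

Lossless test: (Price, CName)⁺ = {Date, Price, CName}, which contains all of one fragment — lossless.
Dependency preservation: the restricted closure of {OrderNo} across the fragments never reaches {Date, CName}, so OrderNo → Date, CName cannot be enforced without a join — not preserved.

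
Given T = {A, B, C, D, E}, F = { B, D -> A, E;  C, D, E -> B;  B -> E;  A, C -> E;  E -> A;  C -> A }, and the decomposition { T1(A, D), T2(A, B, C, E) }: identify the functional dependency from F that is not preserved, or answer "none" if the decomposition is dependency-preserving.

C, D, E -> B

Check C, D, E → B: no single fragment contains all of {B, C, D, E}, and the restricted closure of {C, D, E} across the fragments never reaches {B}.
B, D → A, E is preserved.
B → E is preserved.
A, C → E is preserved.
E → A is preserved.
C → A is preserved.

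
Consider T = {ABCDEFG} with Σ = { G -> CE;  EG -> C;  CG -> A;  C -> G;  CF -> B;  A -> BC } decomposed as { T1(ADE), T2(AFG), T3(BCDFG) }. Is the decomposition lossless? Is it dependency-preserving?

lossless and dependency-preserving

Lossless test (chase): Rows 2 and 3 agree on G; apply G→CE and equate their CE entries. Rows 2 and 3 agree on CG; apply CG→A and equate their A entries. Rows 2 and 3 agree on CF; apply CF→B and equate their B entries. Rows 1 and 2 agree on A; apply A→BC and equate their BC entries. Rows 1 and 2 agree on C; apply C→G and equate their G entries. Rows 1 and 2 agree on G; apply G→CE and equate their CE entries. Row 3 is now all distinguished symbols — the join is lossless.
Dependency preservation: G → CE; EG → C; CG → A; A → BC are not contained in any single fragment, but the restricted closure of each left-hand side across the fragments still reaches the right-hand side; the remaining FDs each lie inside some fragment. All dependencies are preserved.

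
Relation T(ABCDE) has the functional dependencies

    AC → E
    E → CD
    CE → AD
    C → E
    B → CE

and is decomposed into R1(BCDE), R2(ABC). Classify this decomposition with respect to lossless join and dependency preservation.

lossless and dependency-preserving

Lossless test: (BC)⁺ = {ABCDE}, which contains all of one fragment — lossless.
Dependency preservation: AC → E; CE → AD are not contained in any single fragment, but the restricted closure of each left-hand side across the fragments still reaches the right-hand side; the remaining FDs each lie inside some fragment. All dependencies are preserved.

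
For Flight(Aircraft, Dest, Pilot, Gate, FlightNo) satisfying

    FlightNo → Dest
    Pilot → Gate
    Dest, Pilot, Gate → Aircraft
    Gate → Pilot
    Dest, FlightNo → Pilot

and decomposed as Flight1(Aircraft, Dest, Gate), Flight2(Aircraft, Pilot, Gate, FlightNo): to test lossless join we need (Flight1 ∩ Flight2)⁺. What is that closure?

Aircraft, Pilot, Gate

Flight1 ∩ Flight2 = {Aircraft, Gate}.
Gate → Pilot applies, adding Pilot
Closure: {Aircraft, Pilot, Gate}.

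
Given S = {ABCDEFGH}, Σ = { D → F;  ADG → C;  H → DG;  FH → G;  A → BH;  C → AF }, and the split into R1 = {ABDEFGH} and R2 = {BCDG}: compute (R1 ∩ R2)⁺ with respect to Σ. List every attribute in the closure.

R1 ∩ R2 = {BDG}.
D → F applies, adding F
Closure: {BDFG}.

BDFG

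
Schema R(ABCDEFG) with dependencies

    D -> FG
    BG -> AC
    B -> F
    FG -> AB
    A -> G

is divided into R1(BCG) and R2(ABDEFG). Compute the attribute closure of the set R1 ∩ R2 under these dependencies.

R1 ∩ R2 = {BG}.
BG → AC applies, adding AC
B → F applies, adding F
Closure: {ABCFG}.

ABCFG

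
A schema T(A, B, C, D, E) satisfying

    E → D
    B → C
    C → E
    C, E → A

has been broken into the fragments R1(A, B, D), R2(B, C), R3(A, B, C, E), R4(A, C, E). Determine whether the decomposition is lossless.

Chase test. Columns are A, B, C, D, E; row i has aⱼ where attribute j ∈ Ri, else bᵢⱼ.
Initial tableau (one row per fragment):
  row 1: a1 a2 b13 a4 b15
  row 2: b21 a2 a3 b24 b25
  row 3: a1 a2 a3 b34 a5
  row 4: a1 b42 a3 b44 a5
Rows 3 and 4 agree on E; apply E→D and equate their D entries.
Rows 1 and 2 agree on B; apply B→C and equate their C entries.
Rows 1 and 2 agree on C; apply C→E and equate their E entries.
Rows 1 and 3 agree on C; apply C→E and equate their E entries.
Rows 1 and 2 agree on C, E; apply C, E→A and equate their A entries.
Rows 1 and 2 agree on E; apply E→D and equate their D entries.
Rows 1 and 3 agree on E; apply E→D and equate their D entries.
Row 1 is now all distinguished symbols — the join is lossless.

Yes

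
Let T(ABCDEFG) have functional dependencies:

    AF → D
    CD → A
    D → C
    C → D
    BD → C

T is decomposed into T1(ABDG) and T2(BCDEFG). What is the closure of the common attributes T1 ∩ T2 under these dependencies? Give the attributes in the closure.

ABCDG

T1 ∩ T2 = {BDG}.
D → C applies, adding C
CD → A applies, adding A
Closure: {ABCDG}.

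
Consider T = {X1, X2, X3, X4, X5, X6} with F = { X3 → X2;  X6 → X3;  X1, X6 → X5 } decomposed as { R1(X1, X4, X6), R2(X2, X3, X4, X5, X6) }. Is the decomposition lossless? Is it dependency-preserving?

lossy and not dependency-preserving

Lossless test: (X4, X6)⁺ = {X2, X3, X4, X6}, which is a superkey of neither fragment — lossy.
Dependency preservation: the restricted closure of {X1, X6} across the fragments never reaches {X5}, so X1, X6 → X5 cannot be enforced without a join — not preserved.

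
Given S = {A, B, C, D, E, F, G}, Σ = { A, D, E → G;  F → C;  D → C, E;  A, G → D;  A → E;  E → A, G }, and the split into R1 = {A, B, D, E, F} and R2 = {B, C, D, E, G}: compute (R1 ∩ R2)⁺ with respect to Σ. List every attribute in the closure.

A, B, C, D, E, G

R1 ∩ R2 = {B, D, E}.
D → C, E applies, adding C
E → A, G applies, adding A, G
Closure: {A, B, C, D, E, G}.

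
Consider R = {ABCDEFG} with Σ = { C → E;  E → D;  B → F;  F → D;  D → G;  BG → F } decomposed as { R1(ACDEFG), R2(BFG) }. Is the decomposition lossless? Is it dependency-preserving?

Lossless test: (FG)⁺ = {DFG}, which is a superkey of neither fragment — lossy.
Dependency preservation: every FD's attributes lie within a single fragment, so each can be enforced locally — preserved.

lossy but dependency-preserving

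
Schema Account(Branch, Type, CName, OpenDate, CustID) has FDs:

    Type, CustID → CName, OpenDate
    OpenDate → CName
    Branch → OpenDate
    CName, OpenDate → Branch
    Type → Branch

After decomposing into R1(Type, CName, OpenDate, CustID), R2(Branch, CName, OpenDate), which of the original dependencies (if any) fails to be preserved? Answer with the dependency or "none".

Type, CustID → CName, OpenDate lies within R1.
OpenDate → CName lies within R1.
Branch → OpenDate lies within R2.
CName, OpenDate → Branch lies within R2.
Type → Branch: restricted closure across fragments reaches Branch.
Every dependency is enforceable on the fragments, so the decomposition is dependency-preserving.

none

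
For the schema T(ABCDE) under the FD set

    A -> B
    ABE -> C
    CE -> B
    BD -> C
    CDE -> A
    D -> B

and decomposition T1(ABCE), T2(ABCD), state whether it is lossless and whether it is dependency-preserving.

lossy and not dependency-preserving

Lossless test: (ABC)⁺ = {ABC}, which is a superkey of neither fragment — lossy.
Dependency preservation: the restricted closure of {CDE} across the fragments never reaches {A}, so CDE → A cannot be enforced without a join — not preserved.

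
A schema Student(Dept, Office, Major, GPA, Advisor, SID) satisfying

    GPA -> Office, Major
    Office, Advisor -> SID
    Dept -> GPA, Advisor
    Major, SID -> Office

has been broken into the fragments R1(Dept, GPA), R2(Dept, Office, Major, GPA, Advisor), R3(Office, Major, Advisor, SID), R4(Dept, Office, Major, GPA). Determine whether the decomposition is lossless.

Chase test. Columns are Dept, Office, Major, GPA, Advisor, SID; row i has aⱼ where attribute j ∈ Ri, else bᵢⱼ.
Initial tableau (one row per fragment):
  row 1: a1 b12 b13 a4 b15 b16
  row 2: a1 a2 a3 a4 a5 b26
  row 3: b31 a2 a3 b34 a5 a6
  row 4: a1 a2 a3 a4 b45 b46
Rows 1 and 2 agree on GPA; apply GPA→Office, Major and equate their Office, Major entries.
Rows 2 and 3 agree on Office, Advisor; apply Office, Advisor→SID and equate their SID entries.
Rows 1 and 2 agree on Dept; apply Dept→GPA, Advisor and equate their GPA, Advisor entries.
Rows 1 and 4 agree on Dept; apply Dept→GPA, Advisor and equate their GPA, Advisor entries.
Rows 1 and 2 agree on Office, Advisor; apply Office, Advisor→SID and equate their SID entries.
Rows 1 and 4 agree on Office, Advisor; apply Office, Advisor→SID and equate their SID entries.
Row 1 is now all distinguished symbols — the join is lossless.

Yes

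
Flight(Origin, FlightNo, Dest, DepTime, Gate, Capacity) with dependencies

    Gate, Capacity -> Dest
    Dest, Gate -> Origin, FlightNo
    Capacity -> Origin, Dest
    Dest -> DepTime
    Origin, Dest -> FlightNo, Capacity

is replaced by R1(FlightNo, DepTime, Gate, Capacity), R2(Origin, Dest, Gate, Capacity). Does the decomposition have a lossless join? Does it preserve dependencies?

lossless but not dependency-preserving

Lossless test: (Gate, Capacity)⁺ = {Origin, FlightNo, Dest, DepTime, Gate, Capacity}, which contains all of one fragment — lossless.
Dependency preservation: the restricted closure of {Dest} across the fragments never reaches {DepTime}, so Dest → DepTime cannot be enforced without a join — not preserved.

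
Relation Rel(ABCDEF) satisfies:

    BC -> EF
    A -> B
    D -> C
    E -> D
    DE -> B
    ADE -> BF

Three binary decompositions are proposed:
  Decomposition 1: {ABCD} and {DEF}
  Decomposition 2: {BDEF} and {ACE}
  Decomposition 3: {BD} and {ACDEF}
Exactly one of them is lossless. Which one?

Decomposition 2

Decomposition 1: common = {D}, closure = {CD} → lossy.
Decomposition 2: common = {E}, closure = {BCDEF} → lossless.
Decomposition 3: common = {D}, closure = {CD} → lossy.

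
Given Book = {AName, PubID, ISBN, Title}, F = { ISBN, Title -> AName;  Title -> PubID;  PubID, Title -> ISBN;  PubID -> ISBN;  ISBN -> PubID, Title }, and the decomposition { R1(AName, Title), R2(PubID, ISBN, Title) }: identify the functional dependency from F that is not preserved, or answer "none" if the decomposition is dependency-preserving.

ISBN, Title → AName: restricted closure across fragments reaches AName.
Title → PubID lies within R2.
PubID, Title → ISBN lies within R2.
PubID → ISBN lies within R2.
ISBN → PubID, Title lies within R2.
Every dependency is enforceable on the fragments, so the decomposition is dependency-preserving.

none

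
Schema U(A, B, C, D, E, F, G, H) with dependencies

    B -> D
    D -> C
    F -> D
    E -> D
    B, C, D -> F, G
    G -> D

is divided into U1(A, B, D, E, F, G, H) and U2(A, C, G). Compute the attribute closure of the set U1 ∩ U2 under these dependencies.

U1 ∩ U2 = {A, G}.
G → D applies, adding D
D → C applies, adding C
Closure: {A, C, D, G}.

A, C, D, G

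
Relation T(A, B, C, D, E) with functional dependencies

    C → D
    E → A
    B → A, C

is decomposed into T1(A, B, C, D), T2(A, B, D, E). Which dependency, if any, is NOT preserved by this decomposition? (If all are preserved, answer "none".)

C → D lies within T1.
E → A lies within T2.
B → A, C lies within T1.
Every dependency is enforceable on the fragments, so the decomposition is dependency-preserving.

none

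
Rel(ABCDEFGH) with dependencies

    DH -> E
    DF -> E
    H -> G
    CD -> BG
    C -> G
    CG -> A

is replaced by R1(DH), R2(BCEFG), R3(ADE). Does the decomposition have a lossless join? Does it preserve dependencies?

Lossless test (chase): applying each FD to every pair of rows produces no changes in the tableau, so no row becomes fully distinguished — the join is lossy.
Dependency preservation: the restricted closure of {DH} across the fragments never reaches {E}, so DH → E cannot be enforced without a join — not preserved.

lossy and not dependency-preserving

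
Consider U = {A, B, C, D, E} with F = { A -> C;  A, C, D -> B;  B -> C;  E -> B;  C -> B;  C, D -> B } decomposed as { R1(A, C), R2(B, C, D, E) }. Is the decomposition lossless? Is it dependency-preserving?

Lossless test: (C)⁺ = {B, C}, which is a superkey of neither fragment — lossy.
Dependency preservation: A, C, D → B is not contained in any single fragment, but the restricted closure of its left-hand side across the fragments still reaches the right-hand side; the remaining FDs each lie inside some fragment. All dependencies are preserved.

lossy but dependency-preserving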